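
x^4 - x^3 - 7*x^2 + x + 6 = (x - 3)*(x - 1)*(x + 1)*(x + 2)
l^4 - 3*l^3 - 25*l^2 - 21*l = l*(l - 7)*(l + 1)*(l + 3)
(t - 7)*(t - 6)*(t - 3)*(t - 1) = t^4 - 17*t^3 + 97*t^2 - 207*t + 126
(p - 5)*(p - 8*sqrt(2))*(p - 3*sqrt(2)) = p^3 - 11*sqrt(2)*p^2 - 5*p^2 + 48*p + 55*sqrt(2)*p - 240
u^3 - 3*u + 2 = (u - 1)^2*(u + 2)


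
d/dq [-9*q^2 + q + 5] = 1 - 18*q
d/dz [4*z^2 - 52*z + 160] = 8*z - 52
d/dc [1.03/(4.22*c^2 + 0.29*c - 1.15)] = (-8.6932*c - 0.2987)/(4.22*c^2 + 0.29*c - 1.15)^2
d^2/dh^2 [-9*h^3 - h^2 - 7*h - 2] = -54*h - 2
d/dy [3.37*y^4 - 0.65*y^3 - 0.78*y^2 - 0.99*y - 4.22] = 13.48*y^3 - 1.95*y^2 - 1.56*y - 0.99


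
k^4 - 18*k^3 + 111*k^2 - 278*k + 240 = (k - 8)*(k - 5)*(k - 3)*(k - 2)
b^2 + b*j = b*(b + j)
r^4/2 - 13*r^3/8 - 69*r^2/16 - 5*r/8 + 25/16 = (r/2 + 1/2)*(r - 5)*(r - 1/2)*(r + 5/4)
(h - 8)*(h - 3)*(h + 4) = h^3 - 7*h^2 - 20*h + 96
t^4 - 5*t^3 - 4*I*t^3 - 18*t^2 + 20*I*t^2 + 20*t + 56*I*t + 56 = (t - 7)*(t + 2)*(t - 2*I)^2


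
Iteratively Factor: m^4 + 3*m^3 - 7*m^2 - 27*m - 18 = (m - 3)*(m^3 + 6*m^2 + 11*m + 6) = (m - 3)*(m + 2)*(m^2 + 4*m + 3) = (m - 3)*(m + 1)*(m + 2)*(m + 3)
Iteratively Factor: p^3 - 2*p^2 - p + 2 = (p - 2)*(p^2 - 1) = (p - 2)*(p - 1)*(p + 1)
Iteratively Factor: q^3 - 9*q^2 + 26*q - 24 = (q - 2)*(q^2 - 7*q + 12) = (q - 4)*(q - 2)*(q - 3)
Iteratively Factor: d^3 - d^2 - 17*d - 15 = (d - 5)*(d^2 + 4*d + 3) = (d - 5)*(d + 1)*(d + 3)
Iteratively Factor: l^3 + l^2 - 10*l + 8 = (l + 4)*(l^2 - 3*l + 2) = (l - 2)*(l + 4)*(l - 1)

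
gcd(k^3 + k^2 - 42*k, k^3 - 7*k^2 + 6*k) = k^2 - 6*k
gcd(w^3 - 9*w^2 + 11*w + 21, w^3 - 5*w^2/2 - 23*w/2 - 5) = 1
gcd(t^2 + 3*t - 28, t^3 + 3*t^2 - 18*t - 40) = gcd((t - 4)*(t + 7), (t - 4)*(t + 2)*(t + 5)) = t - 4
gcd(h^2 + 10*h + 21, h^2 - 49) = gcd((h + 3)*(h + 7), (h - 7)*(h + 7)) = h + 7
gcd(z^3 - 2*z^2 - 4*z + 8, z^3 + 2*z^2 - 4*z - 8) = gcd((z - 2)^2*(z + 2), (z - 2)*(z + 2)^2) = z^2 - 4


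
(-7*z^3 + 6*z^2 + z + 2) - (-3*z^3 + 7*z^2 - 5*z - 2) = -4*z^3 - z^2 + 6*z + 4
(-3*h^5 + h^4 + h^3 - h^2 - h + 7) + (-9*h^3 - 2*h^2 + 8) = -3*h^5 + h^4 - 8*h^3 - 3*h^2 - h + 15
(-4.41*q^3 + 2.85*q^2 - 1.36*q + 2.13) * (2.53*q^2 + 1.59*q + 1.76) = -11.1573*q^5 + 0.198599999999999*q^4 - 6.6709*q^3 + 8.2425*q^2 + 0.9931*q + 3.7488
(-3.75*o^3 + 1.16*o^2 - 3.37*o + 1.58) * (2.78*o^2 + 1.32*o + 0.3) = -10.425*o^5 - 1.7252*o^4 - 8.9624*o^3 + 0.292*o^2 + 1.0746*o + 0.474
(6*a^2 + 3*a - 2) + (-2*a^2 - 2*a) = 4*a^2 + a - 2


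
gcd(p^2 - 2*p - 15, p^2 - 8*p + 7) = 1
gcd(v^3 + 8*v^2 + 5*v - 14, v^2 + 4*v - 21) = v + 7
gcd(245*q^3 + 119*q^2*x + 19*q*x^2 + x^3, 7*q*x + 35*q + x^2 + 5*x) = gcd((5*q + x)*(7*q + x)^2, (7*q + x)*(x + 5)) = 7*q + x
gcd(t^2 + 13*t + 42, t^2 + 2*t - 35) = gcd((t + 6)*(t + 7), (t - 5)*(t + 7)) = t + 7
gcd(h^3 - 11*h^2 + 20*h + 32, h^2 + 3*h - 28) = h - 4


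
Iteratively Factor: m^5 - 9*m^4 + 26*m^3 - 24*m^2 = (m - 4)*(m^4 - 5*m^3 + 6*m^2) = m*(m - 4)*(m^3 - 5*m^2 + 6*m) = m*(m - 4)*(m - 2)*(m^2 - 3*m) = m*(m - 4)*(m - 3)*(m - 2)*(m)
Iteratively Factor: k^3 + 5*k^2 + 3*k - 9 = (k + 3)*(k^2 + 2*k - 3) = (k - 1)*(k + 3)*(k + 3)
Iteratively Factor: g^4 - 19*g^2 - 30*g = (g)*(g^3 - 19*g - 30) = g*(g - 5)*(g^2 + 5*g + 6) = g*(g - 5)*(g + 3)*(g + 2)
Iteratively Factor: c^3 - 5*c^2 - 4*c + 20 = (c - 2)*(c^2 - 3*c - 10) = (c - 2)*(c + 2)*(c - 5)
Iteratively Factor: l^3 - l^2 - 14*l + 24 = (l - 3)*(l^2 + 2*l - 8) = (l - 3)*(l - 2)*(l + 4)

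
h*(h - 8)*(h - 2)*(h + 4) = h^4 - 6*h^3 - 24*h^2 + 64*h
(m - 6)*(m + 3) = m^2 - 3*m - 18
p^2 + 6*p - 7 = (p - 1)*(p + 7)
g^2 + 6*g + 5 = (g + 1)*(g + 5)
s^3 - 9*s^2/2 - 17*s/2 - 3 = (s - 6)*(s + 1/2)*(s + 1)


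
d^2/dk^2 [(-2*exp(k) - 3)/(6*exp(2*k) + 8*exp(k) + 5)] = (-72*exp(4*k) - 336*exp(3*k) - 72*exp(2*k) + 248*exp(k) + 70)*exp(k)/(216*exp(6*k) + 864*exp(5*k) + 1692*exp(4*k) + 1952*exp(3*k) + 1410*exp(2*k) + 600*exp(k) + 125)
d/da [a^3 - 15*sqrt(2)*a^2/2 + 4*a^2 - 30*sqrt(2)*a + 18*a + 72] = 3*a^2 - 15*sqrt(2)*a + 8*a - 30*sqrt(2) + 18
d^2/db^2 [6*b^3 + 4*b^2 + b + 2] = 36*b + 8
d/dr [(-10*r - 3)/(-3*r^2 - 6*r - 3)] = 2*(2 - 5*r)/(3*(r^3 + 3*r^2 + 3*r + 1))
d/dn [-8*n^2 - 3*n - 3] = -16*n - 3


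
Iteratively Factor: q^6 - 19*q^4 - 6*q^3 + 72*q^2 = (q)*(q^5 - 19*q^3 - 6*q^2 + 72*q) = q*(q - 2)*(q^4 + 2*q^3 - 15*q^2 - 36*q) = q^2*(q - 2)*(q^3 + 2*q^2 - 15*q - 36) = q^2*(q - 2)*(q + 3)*(q^2 - q - 12) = q^2*(q - 4)*(q - 2)*(q + 3)*(q + 3)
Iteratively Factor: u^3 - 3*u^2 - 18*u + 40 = (u - 2)*(u^2 - u - 20) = (u - 5)*(u - 2)*(u + 4)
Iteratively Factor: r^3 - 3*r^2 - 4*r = (r - 4)*(r^2 + r) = (r - 4)*(r + 1)*(r)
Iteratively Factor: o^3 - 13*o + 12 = (o - 3)*(o^2 + 3*o - 4) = (o - 3)*(o - 1)*(o + 4)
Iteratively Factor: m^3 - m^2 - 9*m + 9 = (m - 3)*(m^2 + 2*m - 3) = (m - 3)*(m - 1)*(m + 3)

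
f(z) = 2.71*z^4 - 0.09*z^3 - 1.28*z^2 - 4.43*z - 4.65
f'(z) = 10.84*z^3 - 0.27*z^2 - 2.56*z - 4.43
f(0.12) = -5.20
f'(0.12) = -4.72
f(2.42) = 68.80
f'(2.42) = 141.42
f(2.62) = 101.03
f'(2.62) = 181.96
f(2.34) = 58.07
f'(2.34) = 126.99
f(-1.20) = 4.60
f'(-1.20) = -20.48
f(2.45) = 73.13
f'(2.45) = 147.09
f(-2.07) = 49.59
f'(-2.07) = -96.44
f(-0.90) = 0.14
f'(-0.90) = -10.25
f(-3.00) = 219.06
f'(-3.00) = -291.86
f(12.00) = 55796.91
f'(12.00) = 18657.49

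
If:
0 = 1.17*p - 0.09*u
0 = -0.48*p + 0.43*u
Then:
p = 0.00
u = 0.00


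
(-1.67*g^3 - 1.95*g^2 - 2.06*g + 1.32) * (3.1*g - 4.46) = -5.177*g^4 + 1.4032*g^3 + 2.311*g^2 + 13.2796*g - 5.8872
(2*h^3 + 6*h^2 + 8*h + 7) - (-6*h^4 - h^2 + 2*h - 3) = 6*h^4 + 2*h^3 + 7*h^2 + 6*h + 10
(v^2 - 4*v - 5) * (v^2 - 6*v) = v^4 - 10*v^3 + 19*v^2 + 30*v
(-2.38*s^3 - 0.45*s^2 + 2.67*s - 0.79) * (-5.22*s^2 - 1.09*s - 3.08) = 12.4236*s^5 + 4.9432*s^4 - 6.1165*s^3 + 2.5995*s^2 - 7.3625*s + 2.4332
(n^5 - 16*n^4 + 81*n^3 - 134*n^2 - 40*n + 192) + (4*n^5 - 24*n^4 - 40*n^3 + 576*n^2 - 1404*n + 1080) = 5*n^5 - 40*n^4 + 41*n^3 + 442*n^2 - 1444*n + 1272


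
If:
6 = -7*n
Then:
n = -6/7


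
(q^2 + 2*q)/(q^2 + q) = (q + 2)/(q + 1)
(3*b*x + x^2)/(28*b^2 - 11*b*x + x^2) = x*(3*b + x)/(28*b^2 - 11*b*x + x^2)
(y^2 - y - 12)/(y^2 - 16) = (y + 3)/(y + 4)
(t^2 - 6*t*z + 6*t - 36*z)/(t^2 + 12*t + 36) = (t - 6*z)/(t + 6)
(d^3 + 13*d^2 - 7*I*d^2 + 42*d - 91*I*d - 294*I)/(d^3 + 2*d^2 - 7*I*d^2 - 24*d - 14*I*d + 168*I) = (d + 7)/(d - 4)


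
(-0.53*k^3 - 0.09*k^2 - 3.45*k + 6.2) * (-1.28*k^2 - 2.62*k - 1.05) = 0.6784*k^5 + 1.5038*k^4 + 5.2083*k^3 + 1.1975*k^2 - 12.6215*k - 6.51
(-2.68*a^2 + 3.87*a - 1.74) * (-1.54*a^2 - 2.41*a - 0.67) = 4.1272*a^4 + 0.499000000000001*a^3 - 4.8515*a^2 + 1.6005*a + 1.1658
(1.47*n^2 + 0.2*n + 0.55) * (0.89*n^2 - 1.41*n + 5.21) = 1.3083*n^4 - 1.8947*n^3 + 7.8662*n^2 + 0.2665*n + 2.8655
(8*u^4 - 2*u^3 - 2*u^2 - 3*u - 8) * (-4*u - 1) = -32*u^5 + 10*u^3 + 14*u^2 + 35*u + 8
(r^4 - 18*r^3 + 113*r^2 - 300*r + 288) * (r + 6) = r^5 - 12*r^4 + 5*r^3 + 378*r^2 - 1512*r + 1728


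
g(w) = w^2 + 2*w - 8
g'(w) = 2*w + 2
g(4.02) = 16.20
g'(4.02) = 10.04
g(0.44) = -6.93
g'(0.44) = 2.88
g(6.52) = 47.55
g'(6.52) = 15.04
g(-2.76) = -5.90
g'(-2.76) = -3.52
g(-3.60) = -2.24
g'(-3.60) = -5.20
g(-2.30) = -7.31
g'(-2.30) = -2.60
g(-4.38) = 2.42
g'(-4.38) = -6.76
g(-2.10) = -7.79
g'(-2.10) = -2.20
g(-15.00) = 187.00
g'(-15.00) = -28.00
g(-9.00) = 55.00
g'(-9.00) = -16.00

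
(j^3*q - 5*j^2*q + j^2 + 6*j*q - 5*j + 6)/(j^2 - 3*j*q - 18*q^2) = (-j^3*q + 5*j^2*q - j^2 - 6*j*q + 5*j - 6)/(-j^2 + 3*j*q + 18*q^2)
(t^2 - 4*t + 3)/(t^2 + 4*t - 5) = (t - 3)/(t + 5)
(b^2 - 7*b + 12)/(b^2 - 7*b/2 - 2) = 2*(b - 3)/(2*b + 1)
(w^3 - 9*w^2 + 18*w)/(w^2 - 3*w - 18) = w*(w - 3)/(w + 3)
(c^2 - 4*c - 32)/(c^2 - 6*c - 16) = (c + 4)/(c + 2)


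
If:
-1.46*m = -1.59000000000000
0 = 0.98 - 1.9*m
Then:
No Solution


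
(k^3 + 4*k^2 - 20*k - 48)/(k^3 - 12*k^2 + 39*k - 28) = (k^2 + 8*k + 12)/(k^2 - 8*k + 7)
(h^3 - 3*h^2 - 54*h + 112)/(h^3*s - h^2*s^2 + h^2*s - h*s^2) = (h^3 - 3*h^2 - 54*h + 112)/(h*s*(h^2 - h*s + h - s))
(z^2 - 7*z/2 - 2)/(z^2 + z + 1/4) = 2*(z - 4)/(2*z + 1)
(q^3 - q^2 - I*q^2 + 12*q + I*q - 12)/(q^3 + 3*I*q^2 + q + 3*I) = (q^2 - q*(1 + 4*I) + 4*I)/(q^2 + 1)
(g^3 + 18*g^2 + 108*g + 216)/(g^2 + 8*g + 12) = (g^2 + 12*g + 36)/(g + 2)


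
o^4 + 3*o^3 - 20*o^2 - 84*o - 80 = (o - 5)*(o + 2)^2*(o + 4)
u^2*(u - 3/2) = u^3 - 3*u^2/2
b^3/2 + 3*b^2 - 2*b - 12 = (b/2 + 1)*(b - 2)*(b + 6)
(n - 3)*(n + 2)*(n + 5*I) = n^3 - n^2 + 5*I*n^2 - 6*n - 5*I*n - 30*I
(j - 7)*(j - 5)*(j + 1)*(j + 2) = j^4 - 9*j^3 + j^2 + 81*j + 70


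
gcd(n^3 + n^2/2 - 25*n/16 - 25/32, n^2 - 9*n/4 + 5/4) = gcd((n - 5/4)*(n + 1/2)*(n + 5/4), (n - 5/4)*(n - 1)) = n - 5/4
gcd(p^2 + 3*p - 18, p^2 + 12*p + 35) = 1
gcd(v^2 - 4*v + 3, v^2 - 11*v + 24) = v - 3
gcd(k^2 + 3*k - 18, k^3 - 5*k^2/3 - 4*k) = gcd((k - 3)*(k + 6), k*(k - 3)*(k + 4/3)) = k - 3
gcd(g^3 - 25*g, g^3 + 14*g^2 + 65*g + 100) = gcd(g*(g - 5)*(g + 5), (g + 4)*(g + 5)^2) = g + 5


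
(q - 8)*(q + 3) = q^2 - 5*q - 24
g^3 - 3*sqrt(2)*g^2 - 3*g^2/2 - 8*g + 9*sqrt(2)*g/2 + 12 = (g - 3/2)*(g - 4*sqrt(2))*(g + sqrt(2))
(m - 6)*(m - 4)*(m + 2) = m^3 - 8*m^2 + 4*m + 48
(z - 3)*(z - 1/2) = z^2 - 7*z/2 + 3/2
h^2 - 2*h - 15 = (h - 5)*(h + 3)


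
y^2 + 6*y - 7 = (y - 1)*(y + 7)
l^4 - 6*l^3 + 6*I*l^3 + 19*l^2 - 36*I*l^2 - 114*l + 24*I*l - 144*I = (l - 6)*(l - 3*I)*(l + I)*(l + 8*I)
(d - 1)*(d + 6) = d^2 + 5*d - 6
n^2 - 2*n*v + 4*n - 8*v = (n + 4)*(n - 2*v)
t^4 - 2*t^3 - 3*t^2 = t^2*(t - 3)*(t + 1)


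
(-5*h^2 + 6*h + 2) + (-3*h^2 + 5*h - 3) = -8*h^2 + 11*h - 1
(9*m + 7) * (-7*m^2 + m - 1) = -63*m^3 - 40*m^2 - 2*m - 7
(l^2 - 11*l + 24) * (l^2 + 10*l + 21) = l^4 - l^3 - 65*l^2 + 9*l + 504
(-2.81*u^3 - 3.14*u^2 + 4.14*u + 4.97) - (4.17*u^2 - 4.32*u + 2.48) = -2.81*u^3 - 7.31*u^2 + 8.46*u + 2.49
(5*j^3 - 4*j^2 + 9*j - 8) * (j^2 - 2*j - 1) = 5*j^5 - 14*j^4 + 12*j^3 - 22*j^2 + 7*j + 8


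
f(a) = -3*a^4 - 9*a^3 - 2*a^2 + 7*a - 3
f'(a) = -12*a^3 - 27*a^2 - 4*a + 7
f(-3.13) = -56.46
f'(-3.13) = 122.98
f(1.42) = -35.06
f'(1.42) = -87.48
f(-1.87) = -0.92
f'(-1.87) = -1.47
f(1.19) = -18.68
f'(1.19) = -56.22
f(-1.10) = -5.53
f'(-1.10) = -5.30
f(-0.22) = -4.55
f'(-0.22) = 6.70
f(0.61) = -1.93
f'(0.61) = -8.21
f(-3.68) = -157.51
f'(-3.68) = 254.11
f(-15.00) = -122058.00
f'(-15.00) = 34492.00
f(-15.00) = -122058.00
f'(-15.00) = 34492.00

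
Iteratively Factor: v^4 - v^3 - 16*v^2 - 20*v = (v + 2)*(v^3 - 3*v^2 - 10*v) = (v - 5)*(v + 2)*(v^2 + 2*v) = v*(v - 5)*(v + 2)*(v + 2)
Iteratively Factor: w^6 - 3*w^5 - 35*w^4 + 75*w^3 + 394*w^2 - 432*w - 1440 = (w - 4)*(w^5 + w^4 - 31*w^3 - 49*w^2 + 198*w + 360) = (w - 4)*(w + 4)*(w^4 - 3*w^3 - 19*w^2 + 27*w + 90) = (w - 5)*(w - 4)*(w + 4)*(w^3 + 2*w^2 - 9*w - 18) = (w - 5)*(w - 4)*(w + 3)*(w + 4)*(w^2 - w - 6) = (w - 5)*(w - 4)*(w + 2)*(w + 3)*(w + 4)*(w - 3)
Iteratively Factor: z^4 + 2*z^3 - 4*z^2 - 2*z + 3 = (z - 1)*(z^3 + 3*z^2 - z - 3) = (z - 1)*(z + 3)*(z^2 - 1) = (z - 1)*(z + 1)*(z + 3)*(z - 1)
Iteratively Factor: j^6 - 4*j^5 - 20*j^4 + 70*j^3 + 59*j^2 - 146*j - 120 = (j - 2)*(j^5 - 2*j^4 - 24*j^3 + 22*j^2 + 103*j + 60) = (j - 5)*(j - 2)*(j^4 + 3*j^3 - 9*j^2 - 23*j - 12) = (j - 5)*(j - 3)*(j - 2)*(j^3 + 6*j^2 + 9*j + 4) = (j - 5)*(j - 3)*(j - 2)*(j + 1)*(j^2 + 5*j + 4) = (j - 5)*(j - 3)*(j - 2)*(j + 1)^2*(j + 4)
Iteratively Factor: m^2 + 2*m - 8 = (m + 4)*(m - 2)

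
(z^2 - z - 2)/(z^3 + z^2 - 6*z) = (z + 1)/(z*(z + 3))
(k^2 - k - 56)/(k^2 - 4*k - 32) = (k + 7)/(k + 4)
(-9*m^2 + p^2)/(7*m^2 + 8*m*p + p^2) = (-9*m^2 + p^2)/(7*m^2 + 8*m*p + p^2)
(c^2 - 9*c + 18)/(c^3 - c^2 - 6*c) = (c - 6)/(c*(c + 2))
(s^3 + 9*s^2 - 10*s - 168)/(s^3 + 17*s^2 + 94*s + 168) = (s - 4)/(s + 4)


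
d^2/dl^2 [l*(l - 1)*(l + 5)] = 6*l + 8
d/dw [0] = 0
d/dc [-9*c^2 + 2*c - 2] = 2 - 18*c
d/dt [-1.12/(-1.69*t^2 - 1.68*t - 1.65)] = (-3.7856*t - 1.8816)/(1.69*t^2 + 1.68*t + 1.65)^2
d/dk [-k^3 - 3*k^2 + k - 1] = -3*k^2 - 6*k + 1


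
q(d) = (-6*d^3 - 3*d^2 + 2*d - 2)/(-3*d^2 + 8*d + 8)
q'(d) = (6*d - 8)*(-6*d^3 - 3*d^2 + 2*d - 2)/(-3*d^2 + 8*d + 8)^2 + (-18*d^2 - 6*d + 2)/(-3*d^2 + 8*d + 8) = 2*(9*d^4 - 48*d^3 - 81*d^2 - 30*d + 16)/(9*d^4 - 48*d^3 + 16*d^2 + 128*d + 64)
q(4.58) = 34.57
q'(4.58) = -14.78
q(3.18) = -70.56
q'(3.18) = -316.12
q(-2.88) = -2.77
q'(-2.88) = 1.50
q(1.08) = -0.83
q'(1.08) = -1.84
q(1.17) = -1.01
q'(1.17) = -2.16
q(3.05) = -43.19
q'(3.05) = -139.93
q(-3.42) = -3.60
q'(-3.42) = 1.57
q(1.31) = -1.35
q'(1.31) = -2.74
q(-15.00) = -24.83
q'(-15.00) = 1.94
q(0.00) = -0.25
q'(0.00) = 0.50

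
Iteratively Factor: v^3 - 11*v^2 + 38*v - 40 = (v - 4)*(v^2 - 7*v + 10) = (v - 4)*(v - 2)*(v - 5)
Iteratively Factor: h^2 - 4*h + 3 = (h - 3)*(h - 1)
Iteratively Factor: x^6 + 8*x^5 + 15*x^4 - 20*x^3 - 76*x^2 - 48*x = (x + 2)*(x^5 + 6*x^4 + 3*x^3 - 26*x^2 - 24*x) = (x + 1)*(x + 2)*(x^4 + 5*x^3 - 2*x^2 - 24*x) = (x - 2)*(x + 1)*(x + 2)*(x^3 + 7*x^2 + 12*x) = x*(x - 2)*(x + 1)*(x + 2)*(x^2 + 7*x + 12) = x*(x - 2)*(x + 1)*(x + 2)*(x + 4)*(x + 3)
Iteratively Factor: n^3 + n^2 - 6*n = (n)*(n^2 + n - 6) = n*(n + 3)*(n - 2)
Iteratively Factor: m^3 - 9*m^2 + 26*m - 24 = (m - 2)*(m^2 - 7*m + 12) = (m - 3)*(m - 2)*(m - 4)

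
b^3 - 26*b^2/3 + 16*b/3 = b*(b - 8)*(b - 2/3)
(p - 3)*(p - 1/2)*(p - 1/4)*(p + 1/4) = p^4 - 7*p^3/2 + 23*p^2/16 + 7*p/32 - 3/32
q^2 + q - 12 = (q - 3)*(q + 4)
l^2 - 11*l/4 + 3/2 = (l - 2)*(l - 3/4)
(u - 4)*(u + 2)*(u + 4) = u^3 + 2*u^2 - 16*u - 32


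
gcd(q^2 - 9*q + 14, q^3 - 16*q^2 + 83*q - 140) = q - 7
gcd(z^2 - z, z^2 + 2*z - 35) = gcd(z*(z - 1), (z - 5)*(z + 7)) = 1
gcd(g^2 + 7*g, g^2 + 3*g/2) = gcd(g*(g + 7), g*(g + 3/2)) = g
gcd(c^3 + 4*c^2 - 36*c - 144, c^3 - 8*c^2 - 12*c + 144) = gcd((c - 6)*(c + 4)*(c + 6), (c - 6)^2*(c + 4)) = c^2 - 2*c - 24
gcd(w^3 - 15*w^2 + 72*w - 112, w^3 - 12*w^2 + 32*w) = w - 4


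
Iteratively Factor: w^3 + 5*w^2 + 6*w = (w)*(w^2 + 5*w + 6) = w*(w + 2)*(w + 3)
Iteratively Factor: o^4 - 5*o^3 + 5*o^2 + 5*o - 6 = (o - 1)*(o^3 - 4*o^2 + o + 6) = (o - 1)*(o + 1)*(o^2 - 5*o + 6) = (o - 2)*(o - 1)*(o + 1)*(o - 3)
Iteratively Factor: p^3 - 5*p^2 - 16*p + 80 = (p + 4)*(p^2 - 9*p + 20) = (p - 5)*(p + 4)*(p - 4)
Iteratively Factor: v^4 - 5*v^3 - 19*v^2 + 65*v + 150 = (v + 2)*(v^3 - 7*v^2 - 5*v + 75) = (v + 2)*(v + 3)*(v^2 - 10*v + 25) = (v - 5)*(v + 2)*(v + 3)*(v - 5)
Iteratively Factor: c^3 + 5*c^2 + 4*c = (c + 4)*(c^2 + c) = (c + 1)*(c + 4)*(c)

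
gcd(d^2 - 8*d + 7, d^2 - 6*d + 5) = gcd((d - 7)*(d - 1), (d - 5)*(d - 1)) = d - 1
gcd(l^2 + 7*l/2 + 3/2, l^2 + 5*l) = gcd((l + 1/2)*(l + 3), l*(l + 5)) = 1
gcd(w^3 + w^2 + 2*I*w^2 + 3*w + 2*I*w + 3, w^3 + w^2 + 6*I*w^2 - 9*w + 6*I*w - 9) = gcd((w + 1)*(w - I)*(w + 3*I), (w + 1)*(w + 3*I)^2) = w^2 + w*(1 + 3*I) + 3*I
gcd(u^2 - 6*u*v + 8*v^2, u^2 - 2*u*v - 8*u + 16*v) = u - 2*v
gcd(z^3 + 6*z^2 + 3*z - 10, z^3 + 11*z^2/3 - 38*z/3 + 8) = z - 1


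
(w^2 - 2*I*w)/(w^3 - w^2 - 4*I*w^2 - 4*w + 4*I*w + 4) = w/(w^2 - w*(1 + 2*I) + 2*I)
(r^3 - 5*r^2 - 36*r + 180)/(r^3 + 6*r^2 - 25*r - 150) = (r - 6)/(r + 5)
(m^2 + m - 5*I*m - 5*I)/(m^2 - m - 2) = (m - 5*I)/(m - 2)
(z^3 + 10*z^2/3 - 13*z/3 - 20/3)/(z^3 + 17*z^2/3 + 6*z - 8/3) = (3*z^2 - 2*z - 5)/(3*z^2 + 5*z - 2)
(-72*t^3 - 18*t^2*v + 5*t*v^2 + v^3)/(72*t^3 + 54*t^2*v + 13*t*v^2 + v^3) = (-4*t + v)/(4*t + v)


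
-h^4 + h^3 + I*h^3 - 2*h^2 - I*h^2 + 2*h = h*(h - 2*I)*(-I*h + 1)*(-I*h + I)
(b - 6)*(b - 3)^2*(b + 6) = b^4 - 6*b^3 - 27*b^2 + 216*b - 324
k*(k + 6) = k^2 + 6*k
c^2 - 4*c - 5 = (c - 5)*(c + 1)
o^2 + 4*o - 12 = (o - 2)*(o + 6)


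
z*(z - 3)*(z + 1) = z^3 - 2*z^2 - 3*z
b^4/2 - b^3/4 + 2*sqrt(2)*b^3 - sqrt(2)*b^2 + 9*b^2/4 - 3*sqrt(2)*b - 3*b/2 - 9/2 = (b - 3/2)*(b + 3*sqrt(2))*(sqrt(2)*b/2 + 1)*(sqrt(2)*b/2 + sqrt(2)/2)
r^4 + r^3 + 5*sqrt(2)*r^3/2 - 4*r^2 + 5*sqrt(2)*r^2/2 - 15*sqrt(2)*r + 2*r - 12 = (r - 2)*(r + 3)*(r + sqrt(2)/2)*(r + 2*sqrt(2))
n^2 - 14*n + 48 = (n - 8)*(n - 6)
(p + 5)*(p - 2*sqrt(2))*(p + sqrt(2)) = p^3 - sqrt(2)*p^2 + 5*p^2 - 5*sqrt(2)*p - 4*p - 20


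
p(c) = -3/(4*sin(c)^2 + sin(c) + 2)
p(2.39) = -0.66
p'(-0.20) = -0.45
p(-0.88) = -0.83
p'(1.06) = 0.33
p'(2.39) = -0.68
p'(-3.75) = -0.91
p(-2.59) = -1.17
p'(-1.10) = -0.45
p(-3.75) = -0.77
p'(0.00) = 0.75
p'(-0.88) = -0.76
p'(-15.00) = 1.04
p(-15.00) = -0.99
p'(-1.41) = -0.14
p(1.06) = -0.51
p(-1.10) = -0.70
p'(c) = -3*(-8*sin(c)*cos(c) - cos(c))/(4*sin(c)^2 + sin(c) + 2)^2 = 3*(8*sin(c) + 1)*cos(c)/(4*sin(c)^2 + sin(c) + 2)^2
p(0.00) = -1.50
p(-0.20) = -1.53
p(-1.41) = -0.61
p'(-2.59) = 1.23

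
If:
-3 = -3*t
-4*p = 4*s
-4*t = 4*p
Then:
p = -1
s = 1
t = 1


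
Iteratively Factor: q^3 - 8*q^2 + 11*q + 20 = (q - 5)*(q^2 - 3*q - 4) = (q - 5)*(q - 4)*(q + 1)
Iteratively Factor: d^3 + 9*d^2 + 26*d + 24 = (d + 4)*(d^2 + 5*d + 6) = (d + 2)*(d + 4)*(d + 3)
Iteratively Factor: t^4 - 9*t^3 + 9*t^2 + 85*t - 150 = (t + 3)*(t^3 - 12*t^2 + 45*t - 50) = (t - 5)*(t + 3)*(t^2 - 7*t + 10) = (t - 5)*(t - 2)*(t + 3)*(t - 5)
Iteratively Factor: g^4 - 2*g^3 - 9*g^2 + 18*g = (g + 3)*(g^3 - 5*g^2 + 6*g) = (g - 2)*(g + 3)*(g^2 - 3*g) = g*(g - 2)*(g + 3)*(g - 3)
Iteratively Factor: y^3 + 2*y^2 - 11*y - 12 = (y + 4)*(y^2 - 2*y - 3) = (y + 1)*(y + 4)*(y - 3)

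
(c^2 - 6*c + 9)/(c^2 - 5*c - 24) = (-c^2 + 6*c - 9)/(-c^2 + 5*c + 24)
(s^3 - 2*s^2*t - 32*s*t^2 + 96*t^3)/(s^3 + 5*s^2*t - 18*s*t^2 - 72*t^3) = (s - 4*t)/(s + 3*t)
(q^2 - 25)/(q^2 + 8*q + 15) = (q - 5)/(q + 3)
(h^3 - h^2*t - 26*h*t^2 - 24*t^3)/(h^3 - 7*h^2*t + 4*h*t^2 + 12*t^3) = (-h - 4*t)/(-h + 2*t)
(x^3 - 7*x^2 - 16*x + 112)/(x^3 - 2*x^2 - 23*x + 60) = (x^2 - 3*x - 28)/(x^2 + 2*x - 15)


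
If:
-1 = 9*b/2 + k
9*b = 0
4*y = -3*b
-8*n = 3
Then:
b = 0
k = -1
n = -3/8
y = 0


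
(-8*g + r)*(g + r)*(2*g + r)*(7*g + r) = -112*g^4 - 170*g^3*r - 57*g^2*r^2 + 2*g*r^3 + r^4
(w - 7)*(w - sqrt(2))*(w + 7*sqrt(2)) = w^3 - 7*w^2 + 6*sqrt(2)*w^2 - 42*sqrt(2)*w - 14*w + 98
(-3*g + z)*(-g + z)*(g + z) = 3*g^3 - g^2*z - 3*g*z^2 + z^3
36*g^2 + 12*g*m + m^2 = (6*g + m)^2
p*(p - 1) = p^2 - p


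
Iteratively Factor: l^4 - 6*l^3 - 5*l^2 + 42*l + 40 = (l - 5)*(l^3 - l^2 - 10*l - 8) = (l - 5)*(l - 4)*(l^2 + 3*l + 2) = (l - 5)*(l - 4)*(l + 2)*(l + 1)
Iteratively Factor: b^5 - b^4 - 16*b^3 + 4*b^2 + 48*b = (b + 3)*(b^4 - 4*b^3 - 4*b^2 + 16*b) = b*(b + 3)*(b^3 - 4*b^2 - 4*b + 16) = b*(b - 2)*(b + 3)*(b^2 - 2*b - 8) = b*(b - 4)*(b - 2)*(b + 3)*(b + 2)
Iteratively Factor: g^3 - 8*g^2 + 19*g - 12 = (g - 3)*(g^2 - 5*g + 4) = (g - 3)*(g - 1)*(g - 4)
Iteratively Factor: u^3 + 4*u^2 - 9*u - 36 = (u - 3)*(u^2 + 7*u + 12) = (u - 3)*(u + 4)*(u + 3)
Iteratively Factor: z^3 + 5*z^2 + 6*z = (z)*(z^2 + 5*z + 6) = z*(z + 3)*(z + 2)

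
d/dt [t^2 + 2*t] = 2*t + 2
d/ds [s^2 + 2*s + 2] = 2*s + 2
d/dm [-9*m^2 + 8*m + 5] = 8 - 18*m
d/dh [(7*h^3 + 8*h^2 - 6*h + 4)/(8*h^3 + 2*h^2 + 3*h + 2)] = 2*(-25*h^4 + 69*h^3 - 9*h^2 + 8*h - 12)/(64*h^6 + 32*h^5 + 52*h^4 + 44*h^3 + 17*h^2 + 12*h + 4)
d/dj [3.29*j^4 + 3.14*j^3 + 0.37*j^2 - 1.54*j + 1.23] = 13.16*j^3 + 9.42*j^2 + 0.74*j - 1.54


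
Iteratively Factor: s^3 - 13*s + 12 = (s + 4)*(s^2 - 4*s + 3) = (s - 1)*(s + 4)*(s - 3)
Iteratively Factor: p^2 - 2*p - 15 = (p + 3)*(p - 5)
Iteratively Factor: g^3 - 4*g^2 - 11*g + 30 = (g + 3)*(g^2 - 7*g + 10) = (g - 5)*(g + 3)*(g - 2)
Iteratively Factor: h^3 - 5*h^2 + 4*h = (h - 1)*(h^2 - 4*h) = h*(h - 1)*(h - 4)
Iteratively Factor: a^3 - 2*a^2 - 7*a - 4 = (a + 1)*(a^2 - 3*a - 4) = (a - 4)*(a + 1)*(a + 1)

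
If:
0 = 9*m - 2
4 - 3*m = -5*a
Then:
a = -2/3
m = 2/9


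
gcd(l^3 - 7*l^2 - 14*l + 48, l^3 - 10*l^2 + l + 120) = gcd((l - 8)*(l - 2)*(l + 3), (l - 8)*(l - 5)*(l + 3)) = l^2 - 5*l - 24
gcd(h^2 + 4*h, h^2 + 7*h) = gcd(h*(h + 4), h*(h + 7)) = h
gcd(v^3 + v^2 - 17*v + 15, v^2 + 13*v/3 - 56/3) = 1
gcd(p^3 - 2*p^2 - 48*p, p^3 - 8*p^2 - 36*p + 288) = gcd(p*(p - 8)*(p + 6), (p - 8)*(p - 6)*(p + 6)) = p^2 - 2*p - 48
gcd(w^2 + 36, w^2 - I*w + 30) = w - 6*I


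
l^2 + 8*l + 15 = (l + 3)*(l + 5)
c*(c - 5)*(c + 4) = c^3 - c^2 - 20*c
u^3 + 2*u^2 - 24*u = u*(u - 4)*(u + 6)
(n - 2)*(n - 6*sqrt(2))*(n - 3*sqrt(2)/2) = n^3 - 15*sqrt(2)*n^2/2 - 2*n^2 + 18*n + 15*sqrt(2)*n - 36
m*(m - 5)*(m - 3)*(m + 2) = m^4 - 6*m^3 - m^2 + 30*m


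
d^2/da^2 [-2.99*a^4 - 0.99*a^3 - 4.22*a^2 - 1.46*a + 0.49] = -35.88*a^2 - 5.94*a - 8.44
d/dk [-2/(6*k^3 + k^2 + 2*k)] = 4*(9*k^2 + k + 1)/(k^2*(6*k^2 + k + 2)^2)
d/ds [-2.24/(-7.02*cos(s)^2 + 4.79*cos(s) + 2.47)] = (31.4496*cos(s) - 10.7296)*sin(s)/(-7.02*cos(s)^2 + 4.79*cos(s) + 2.47)^2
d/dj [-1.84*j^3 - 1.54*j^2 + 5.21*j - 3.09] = -5.52*j^2 - 3.08*j + 5.21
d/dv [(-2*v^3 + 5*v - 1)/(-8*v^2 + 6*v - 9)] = (16*v^4 - 24*v^3 + 94*v^2 - 16*v - 39)/(64*v^4 - 96*v^3 + 180*v^2 - 108*v + 81)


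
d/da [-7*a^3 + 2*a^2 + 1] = a*(4 - 21*a)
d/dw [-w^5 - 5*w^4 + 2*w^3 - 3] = w^2*(-5*w^2 - 20*w + 6)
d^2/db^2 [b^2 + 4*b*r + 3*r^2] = 2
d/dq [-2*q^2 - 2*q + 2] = -4*q - 2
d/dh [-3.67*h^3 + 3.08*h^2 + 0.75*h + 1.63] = -11.01*h^2 + 6.16*h + 0.75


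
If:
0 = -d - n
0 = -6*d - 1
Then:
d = -1/6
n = 1/6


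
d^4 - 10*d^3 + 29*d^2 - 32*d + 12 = (d - 6)*(d - 2)*(d - 1)^2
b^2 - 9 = (b - 3)*(b + 3)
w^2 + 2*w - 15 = (w - 3)*(w + 5)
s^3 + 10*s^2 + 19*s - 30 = (s - 1)*(s + 5)*(s + 6)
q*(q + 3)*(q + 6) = q^3 + 9*q^2 + 18*q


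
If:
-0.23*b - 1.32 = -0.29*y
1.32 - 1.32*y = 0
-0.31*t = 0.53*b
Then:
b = -4.48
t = 7.66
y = 1.00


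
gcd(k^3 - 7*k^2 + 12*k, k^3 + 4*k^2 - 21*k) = k^2 - 3*k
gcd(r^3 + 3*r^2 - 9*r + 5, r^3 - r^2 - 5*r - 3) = 1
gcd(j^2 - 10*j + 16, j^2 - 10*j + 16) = j^2 - 10*j + 16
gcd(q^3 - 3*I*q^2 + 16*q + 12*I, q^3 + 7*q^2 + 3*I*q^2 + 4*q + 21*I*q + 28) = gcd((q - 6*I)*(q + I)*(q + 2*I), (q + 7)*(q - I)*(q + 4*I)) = 1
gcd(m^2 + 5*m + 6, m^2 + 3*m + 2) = m + 2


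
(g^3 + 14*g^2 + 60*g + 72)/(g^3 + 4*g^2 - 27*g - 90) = (g^2 + 8*g + 12)/(g^2 - 2*g - 15)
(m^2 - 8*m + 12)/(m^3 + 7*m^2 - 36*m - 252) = (m - 2)/(m^2 + 13*m + 42)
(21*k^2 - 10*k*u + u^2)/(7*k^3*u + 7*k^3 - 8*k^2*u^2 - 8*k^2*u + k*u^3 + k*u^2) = (-3*k + u)/(k*(-k*u - k + u^2 + u))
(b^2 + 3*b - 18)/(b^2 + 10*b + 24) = (b - 3)/(b + 4)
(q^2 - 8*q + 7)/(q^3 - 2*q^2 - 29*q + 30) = (q - 7)/(q^2 - q - 30)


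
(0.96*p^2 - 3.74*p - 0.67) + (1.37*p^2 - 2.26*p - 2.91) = 2.33*p^2 - 6.0*p - 3.58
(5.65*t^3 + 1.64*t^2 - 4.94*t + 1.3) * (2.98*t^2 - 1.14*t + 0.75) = 16.837*t^5 - 1.5538*t^4 - 12.3533*t^3 + 10.7356*t^2 - 5.187*t + 0.975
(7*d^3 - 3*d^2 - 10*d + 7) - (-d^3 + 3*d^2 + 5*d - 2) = 8*d^3 - 6*d^2 - 15*d + 9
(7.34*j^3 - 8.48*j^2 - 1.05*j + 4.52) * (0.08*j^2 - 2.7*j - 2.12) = 0.5872*j^5 - 20.4964*j^4 + 7.2512*j^3 + 21.1742*j^2 - 9.978*j - 9.5824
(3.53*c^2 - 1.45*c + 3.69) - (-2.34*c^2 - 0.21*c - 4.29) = 5.87*c^2 - 1.24*c + 7.98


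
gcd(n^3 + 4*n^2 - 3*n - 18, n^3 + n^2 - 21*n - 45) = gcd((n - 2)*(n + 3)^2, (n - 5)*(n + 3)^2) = n^2 + 6*n + 9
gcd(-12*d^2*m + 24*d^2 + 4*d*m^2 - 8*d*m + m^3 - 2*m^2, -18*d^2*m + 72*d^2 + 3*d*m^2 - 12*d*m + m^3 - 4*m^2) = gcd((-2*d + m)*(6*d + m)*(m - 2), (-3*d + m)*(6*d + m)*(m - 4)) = 6*d + m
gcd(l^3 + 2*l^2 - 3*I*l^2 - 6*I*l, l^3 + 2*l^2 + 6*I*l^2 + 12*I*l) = l^2 + 2*l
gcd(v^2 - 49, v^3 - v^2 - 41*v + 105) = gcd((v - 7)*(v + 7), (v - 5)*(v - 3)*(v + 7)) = v + 7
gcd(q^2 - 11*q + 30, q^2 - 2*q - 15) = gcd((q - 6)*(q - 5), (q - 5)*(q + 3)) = q - 5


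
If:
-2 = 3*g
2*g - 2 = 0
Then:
No Solution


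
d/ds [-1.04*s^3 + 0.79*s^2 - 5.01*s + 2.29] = -3.12*s^2 + 1.58*s - 5.01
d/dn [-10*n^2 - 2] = -20*n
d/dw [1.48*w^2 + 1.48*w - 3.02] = 2.96*w + 1.48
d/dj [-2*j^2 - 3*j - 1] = -4*j - 3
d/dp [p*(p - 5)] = 2*p - 5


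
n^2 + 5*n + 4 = (n + 1)*(n + 4)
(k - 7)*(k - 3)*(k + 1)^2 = k^4 - 8*k^3 + 2*k^2 + 32*k + 21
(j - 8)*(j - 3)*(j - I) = j^3 - 11*j^2 - I*j^2 + 24*j + 11*I*j - 24*I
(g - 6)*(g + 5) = g^2 - g - 30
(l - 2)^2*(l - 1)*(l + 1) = l^4 - 4*l^3 + 3*l^2 + 4*l - 4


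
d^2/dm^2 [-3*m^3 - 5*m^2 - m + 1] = -18*m - 10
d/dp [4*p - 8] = 4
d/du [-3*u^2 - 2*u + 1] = -6*u - 2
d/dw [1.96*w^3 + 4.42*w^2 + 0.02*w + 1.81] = 5.88*w^2 + 8.84*w + 0.02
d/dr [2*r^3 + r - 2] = 6*r^2 + 1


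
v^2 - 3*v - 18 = (v - 6)*(v + 3)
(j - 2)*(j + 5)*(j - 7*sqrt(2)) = j^3 - 7*sqrt(2)*j^2 + 3*j^2 - 21*sqrt(2)*j - 10*j + 70*sqrt(2)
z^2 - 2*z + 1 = (z - 1)^2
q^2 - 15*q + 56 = (q - 8)*(q - 7)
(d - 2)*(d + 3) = d^2 + d - 6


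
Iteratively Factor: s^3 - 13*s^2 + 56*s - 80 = (s - 5)*(s^2 - 8*s + 16) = (s - 5)*(s - 4)*(s - 4)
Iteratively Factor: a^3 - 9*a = (a - 3)*(a^2 + 3*a) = a*(a - 3)*(a + 3)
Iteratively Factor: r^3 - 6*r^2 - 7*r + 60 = (r + 3)*(r^2 - 9*r + 20) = (r - 5)*(r + 3)*(r - 4)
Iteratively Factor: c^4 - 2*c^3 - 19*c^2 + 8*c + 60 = (c - 5)*(c^3 + 3*c^2 - 4*c - 12) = (c - 5)*(c - 2)*(c^2 + 5*c + 6) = (c - 5)*(c - 2)*(c + 3)*(c + 2)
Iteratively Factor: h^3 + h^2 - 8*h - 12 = (h + 2)*(h^2 - h - 6) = (h + 2)^2*(h - 3)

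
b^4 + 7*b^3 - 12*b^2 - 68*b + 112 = (b - 2)^2*(b + 4)*(b + 7)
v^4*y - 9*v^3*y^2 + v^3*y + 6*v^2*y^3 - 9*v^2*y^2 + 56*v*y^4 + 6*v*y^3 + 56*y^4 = (v - 7*y)*(v - 4*y)*(v + 2*y)*(v*y + y)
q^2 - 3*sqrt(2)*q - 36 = (q - 6*sqrt(2))*(q + 3*sqrt(2))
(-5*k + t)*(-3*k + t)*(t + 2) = 15*k^2*t + 30*k^2 - 8*k*t^2 - 16*k*t + t^3 + 2*t^2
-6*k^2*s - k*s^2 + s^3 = s*(-3*k + s)*(2*k + s)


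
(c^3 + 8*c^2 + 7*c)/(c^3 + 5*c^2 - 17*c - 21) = c/(c - 3)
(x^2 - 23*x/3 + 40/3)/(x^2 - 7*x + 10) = (x - 8/3)/(x - 2)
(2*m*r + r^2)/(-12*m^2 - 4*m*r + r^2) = r/(-6*m + r)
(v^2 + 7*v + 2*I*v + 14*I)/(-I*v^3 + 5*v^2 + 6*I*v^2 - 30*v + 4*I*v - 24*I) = (I*v^2 + v*(-2 + 7*I) - 14)/(v^3 + v^2*(-6 + 5*I) + v*(-4 - 30*I) + 24)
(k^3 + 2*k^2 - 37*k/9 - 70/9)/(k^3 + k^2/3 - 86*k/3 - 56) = (3*k^2 - k - 10)/(3*(k^2 - 2*k - 24))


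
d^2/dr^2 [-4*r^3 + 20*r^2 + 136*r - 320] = 40 - 24*r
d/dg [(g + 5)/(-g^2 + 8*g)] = (g^2 + 10*g - 40)/(g^2*(g^2 - 16*g + 64))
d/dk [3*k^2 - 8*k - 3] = 6*k - 8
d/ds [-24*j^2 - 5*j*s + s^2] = -5*j + 2*s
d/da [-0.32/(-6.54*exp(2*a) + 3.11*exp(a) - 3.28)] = (0.9952 - 4.1856*exp(a))*exp(a)/(6.54*exp(2*a) - 3.11*exp(a) + 3.28)^2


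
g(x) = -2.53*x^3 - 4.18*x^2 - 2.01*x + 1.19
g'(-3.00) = -45.24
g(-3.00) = 37.91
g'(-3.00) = -45.24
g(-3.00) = 37.91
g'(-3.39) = -60.89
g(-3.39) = 58.53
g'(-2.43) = -26.51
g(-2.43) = 17.69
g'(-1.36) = -4.68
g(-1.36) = 2.56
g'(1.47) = -30.70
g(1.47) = -18.83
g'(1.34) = -26.84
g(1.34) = -15.10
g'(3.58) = -129.22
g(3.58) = -175.66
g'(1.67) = -37.14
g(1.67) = -25.61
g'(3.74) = -139.44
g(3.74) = -197.15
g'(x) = -7.59*x^2 - 8.36*x - 2.01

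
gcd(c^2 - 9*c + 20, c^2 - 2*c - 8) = c - 4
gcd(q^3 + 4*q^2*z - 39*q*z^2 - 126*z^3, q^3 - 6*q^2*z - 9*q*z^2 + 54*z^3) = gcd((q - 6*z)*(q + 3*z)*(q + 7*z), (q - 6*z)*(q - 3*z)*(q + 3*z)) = -q^2 + 3*q*z + 18*z^2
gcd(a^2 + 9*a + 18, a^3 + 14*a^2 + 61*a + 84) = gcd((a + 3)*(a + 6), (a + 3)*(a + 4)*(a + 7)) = a + 3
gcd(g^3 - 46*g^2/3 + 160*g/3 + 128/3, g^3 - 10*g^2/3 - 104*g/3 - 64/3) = g^2 - 22*g/3 - 16/3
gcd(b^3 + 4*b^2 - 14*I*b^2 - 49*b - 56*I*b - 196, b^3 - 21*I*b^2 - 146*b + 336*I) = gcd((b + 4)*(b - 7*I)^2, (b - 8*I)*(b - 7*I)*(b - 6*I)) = b - 7*I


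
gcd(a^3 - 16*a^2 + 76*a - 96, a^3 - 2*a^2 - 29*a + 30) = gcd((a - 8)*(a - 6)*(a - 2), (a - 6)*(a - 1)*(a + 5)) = a - 6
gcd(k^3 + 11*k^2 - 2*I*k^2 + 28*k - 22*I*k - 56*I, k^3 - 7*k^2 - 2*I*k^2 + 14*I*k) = k - 2*I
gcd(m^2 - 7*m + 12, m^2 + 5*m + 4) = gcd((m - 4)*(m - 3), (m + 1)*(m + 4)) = 1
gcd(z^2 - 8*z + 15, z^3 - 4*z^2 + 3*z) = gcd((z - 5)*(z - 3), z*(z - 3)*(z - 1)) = z - 3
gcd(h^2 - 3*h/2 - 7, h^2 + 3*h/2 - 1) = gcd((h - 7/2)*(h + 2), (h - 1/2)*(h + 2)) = h + 2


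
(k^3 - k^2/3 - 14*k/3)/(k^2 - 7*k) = (3*k^2 - k - 14)/(3*(k - 7))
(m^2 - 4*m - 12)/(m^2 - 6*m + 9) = (m^2 - 4*m - 12)/(m^2 - 6*m + 9)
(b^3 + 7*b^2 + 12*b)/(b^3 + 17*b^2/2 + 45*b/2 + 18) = 2*b/(2*b + 3)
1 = 1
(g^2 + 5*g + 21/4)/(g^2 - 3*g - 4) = (g^2 + 5*g + 21/4)/(g^2 - 3*g - 4)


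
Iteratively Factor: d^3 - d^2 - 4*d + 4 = (d - 2)*(d^2 + d - 2) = (d - 2)*(d + 2)*(d - 1)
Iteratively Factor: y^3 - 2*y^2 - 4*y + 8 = (y - 2)*(y^2 - 4) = (y - 2)*(y + 2)*(y - 2)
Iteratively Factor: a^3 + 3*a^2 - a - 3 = (a - 1)*(a^2 + 4*a + 3) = (a - 1)*(a + 3)*(a + 1)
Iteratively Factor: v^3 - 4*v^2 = (v - 4)*(v^2) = v*(v - 4)*(v)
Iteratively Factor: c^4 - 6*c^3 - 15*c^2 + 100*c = (c - 5)*(c^3 - c^2 - 20*c) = (c - 5)*(c + 4)*(c^2 - 5*c) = c*(c - 5)*(c + 4)*(c - 5)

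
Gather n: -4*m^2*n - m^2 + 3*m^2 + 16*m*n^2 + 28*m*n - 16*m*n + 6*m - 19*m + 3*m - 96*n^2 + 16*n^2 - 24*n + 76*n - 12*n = 2*m^2 - 10*m + n^2*(16*m - 80) + n*(-4*m^2 + 12*m + 40)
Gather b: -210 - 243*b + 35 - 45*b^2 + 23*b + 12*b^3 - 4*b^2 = 12*b^3 - 49*b^2 - 220*b - 175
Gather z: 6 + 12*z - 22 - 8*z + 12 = 4*z - 4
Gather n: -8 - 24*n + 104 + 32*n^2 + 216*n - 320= 32*n^2 + 192*n - 224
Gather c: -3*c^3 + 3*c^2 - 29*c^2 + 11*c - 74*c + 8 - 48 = -3*c^3 - 26*c^2 - 63*c - 40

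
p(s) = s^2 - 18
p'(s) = 2*s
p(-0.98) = -17.04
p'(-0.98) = -1.96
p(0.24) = -17.94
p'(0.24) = 0.48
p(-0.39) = -17.85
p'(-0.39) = -0.78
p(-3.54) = -5.47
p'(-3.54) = -7.08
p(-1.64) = -15.31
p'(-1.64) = -3.28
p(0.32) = -17.90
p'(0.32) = 0.64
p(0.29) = -17.92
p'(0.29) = 0.58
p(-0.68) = -17.54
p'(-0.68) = -1.36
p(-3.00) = -9.00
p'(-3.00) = -6.00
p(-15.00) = 207.00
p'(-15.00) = -30.00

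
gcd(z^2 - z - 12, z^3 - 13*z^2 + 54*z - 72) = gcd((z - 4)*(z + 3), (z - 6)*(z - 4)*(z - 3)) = z - 4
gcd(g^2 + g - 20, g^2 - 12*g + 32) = g - 4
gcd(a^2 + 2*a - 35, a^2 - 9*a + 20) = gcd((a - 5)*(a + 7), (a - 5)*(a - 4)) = a - 5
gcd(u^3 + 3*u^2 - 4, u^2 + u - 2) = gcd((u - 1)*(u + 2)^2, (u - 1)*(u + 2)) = u^2 + u - 2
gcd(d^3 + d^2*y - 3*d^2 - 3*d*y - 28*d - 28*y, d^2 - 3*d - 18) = 1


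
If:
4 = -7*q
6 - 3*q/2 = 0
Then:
No Solution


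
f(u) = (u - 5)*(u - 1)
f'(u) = 2*u - 6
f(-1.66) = 17.72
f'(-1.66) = -9.32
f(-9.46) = 151.25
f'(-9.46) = -24.92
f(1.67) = -2.23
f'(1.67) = -2.66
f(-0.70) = 9.69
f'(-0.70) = -7.40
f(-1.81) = 19.14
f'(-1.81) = -9.62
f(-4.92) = 58.73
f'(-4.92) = -15.84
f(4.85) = -0.58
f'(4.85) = 3.70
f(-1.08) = 12.65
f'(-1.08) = -8.16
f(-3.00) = 32.00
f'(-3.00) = -12.00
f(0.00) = 5.00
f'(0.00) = -6.00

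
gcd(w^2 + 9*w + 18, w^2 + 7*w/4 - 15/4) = w + 3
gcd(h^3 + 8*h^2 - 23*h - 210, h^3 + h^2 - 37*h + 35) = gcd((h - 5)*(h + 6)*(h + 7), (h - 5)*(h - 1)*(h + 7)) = h^2 + 2*h - 35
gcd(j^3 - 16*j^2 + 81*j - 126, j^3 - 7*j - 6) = j - 3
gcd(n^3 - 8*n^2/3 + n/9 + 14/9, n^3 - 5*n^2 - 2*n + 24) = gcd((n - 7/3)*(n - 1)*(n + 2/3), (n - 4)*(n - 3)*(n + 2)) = 1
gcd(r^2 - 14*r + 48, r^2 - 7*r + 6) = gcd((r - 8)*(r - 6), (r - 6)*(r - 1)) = r - 6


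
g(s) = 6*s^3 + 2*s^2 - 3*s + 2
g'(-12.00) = 2541.00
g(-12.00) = -10042.00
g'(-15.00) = 3987.00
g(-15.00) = -19753.00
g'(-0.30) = -2.58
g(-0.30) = 2.92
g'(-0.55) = 0.25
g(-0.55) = 3.26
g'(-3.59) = 214.63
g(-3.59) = -239.06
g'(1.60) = 49.48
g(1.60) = 26.90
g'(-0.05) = -3.16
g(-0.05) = 2.15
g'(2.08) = 83.20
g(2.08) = 58.41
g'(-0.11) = -3.22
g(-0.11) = 2.35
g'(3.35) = 212.40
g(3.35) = 239.97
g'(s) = 18*s^2 + 4*s - 3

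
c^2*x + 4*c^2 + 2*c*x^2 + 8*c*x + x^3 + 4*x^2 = (c + x)^2*(x + 4)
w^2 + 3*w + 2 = (w + 1)*(w + 2)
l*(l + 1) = l^2 + l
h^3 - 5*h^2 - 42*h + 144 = (h - 8)*(h - 3)*(h + 6)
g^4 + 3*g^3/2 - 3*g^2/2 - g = g*(g - 1)*(g + 1/2)*(g + 2)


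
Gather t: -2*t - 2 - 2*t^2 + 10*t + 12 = -2*t^2 + 8*t + 10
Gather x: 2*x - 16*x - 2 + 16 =14 - 14*x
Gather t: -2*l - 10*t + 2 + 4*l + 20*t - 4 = 2*l + 10*t - 2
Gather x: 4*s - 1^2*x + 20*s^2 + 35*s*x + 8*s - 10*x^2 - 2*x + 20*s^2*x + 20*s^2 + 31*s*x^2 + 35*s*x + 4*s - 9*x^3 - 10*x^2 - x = 40*s^2 + 16*s - 9*x^3 + x^2*(31*s - 20) + x*(20*s^2 + 70*s - 4)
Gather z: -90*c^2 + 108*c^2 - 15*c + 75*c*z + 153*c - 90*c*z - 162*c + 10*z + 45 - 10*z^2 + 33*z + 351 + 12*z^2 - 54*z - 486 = 18*c^2 - 24*c + 2*z^2 + z*(-15*c - 11) - 90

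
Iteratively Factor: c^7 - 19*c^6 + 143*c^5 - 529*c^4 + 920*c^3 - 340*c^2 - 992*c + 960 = (c - 2)*(c^6 - 17*c^5 + 109*c^4 - 311*c^3 + 298*c^2 + 256*c - 480) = (c - 3)*(c - 2)*(c^5 - 14*c^4 + 67*c^3 - 110*c^2 - 32*c + 160) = (c - 4)*(c - 3)*(c - 2)*(c^4 - 10*c^3 + 27*c^2 - 2*c - 40) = (c - 4)^2*(c - 3)*(c - 2)*(c^3 - 6*c^2 + 3*c + 10) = (c - 5)*(c - 4)^2*(c - 3)*(c - 2)*(c^2 - c - 2) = (c - 5)*(c - 4)^2*(c - 3)*(c - 2)^2*(c + 1)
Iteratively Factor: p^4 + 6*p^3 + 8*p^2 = (p + 2)*(p^3 + 4*p^2) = p*(p + 2)*(p^2 + 4*p) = p*(p + 2)*(p + 4)*(p)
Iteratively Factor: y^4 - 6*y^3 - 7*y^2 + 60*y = (y - 4)*(y^3 - 2*y^2 - 15*y) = y*(y - 4)*(y^2 - 2*y - 15) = y*(y - 5)*(y - 4)*(y + 3)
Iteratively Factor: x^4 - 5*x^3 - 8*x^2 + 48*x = (x)*(x^3 - 5*x^2 - 8*x + 48) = x*(x + 3)*(x^2 - 8*x + 16) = x*(x - 4)*(x + 3)*(x - 4)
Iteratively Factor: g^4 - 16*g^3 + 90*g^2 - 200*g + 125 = (g - 1)*(g^3 - 15*g^2 + 75*g - 125) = (g - 5)*(g - 1)*(g^2 - 10*g + 25) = (g - 5)^2*(g - 1)*(g - 5)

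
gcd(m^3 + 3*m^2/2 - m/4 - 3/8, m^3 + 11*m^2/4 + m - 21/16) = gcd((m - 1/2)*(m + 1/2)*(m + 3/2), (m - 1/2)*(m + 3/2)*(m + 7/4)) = m^2 + m - 3/4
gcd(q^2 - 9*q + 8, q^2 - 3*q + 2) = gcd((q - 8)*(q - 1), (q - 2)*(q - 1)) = q - 1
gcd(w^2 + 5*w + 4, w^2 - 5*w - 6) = w + 1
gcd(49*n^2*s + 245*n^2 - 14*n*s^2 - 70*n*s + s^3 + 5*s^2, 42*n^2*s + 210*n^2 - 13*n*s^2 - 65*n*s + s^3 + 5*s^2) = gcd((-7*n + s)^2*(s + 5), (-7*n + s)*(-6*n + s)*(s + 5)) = -7*n*s - 35*n + s^2 + 5*s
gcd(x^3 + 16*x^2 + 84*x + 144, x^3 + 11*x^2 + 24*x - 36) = x^2 + 12*x + 36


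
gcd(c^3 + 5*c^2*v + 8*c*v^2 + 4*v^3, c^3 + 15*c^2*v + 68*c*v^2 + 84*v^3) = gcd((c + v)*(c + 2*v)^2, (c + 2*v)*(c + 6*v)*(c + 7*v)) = c + 2*v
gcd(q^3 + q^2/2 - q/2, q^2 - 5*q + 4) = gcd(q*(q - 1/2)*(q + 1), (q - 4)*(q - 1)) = 1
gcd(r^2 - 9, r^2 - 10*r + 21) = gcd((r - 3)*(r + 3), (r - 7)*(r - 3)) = r - 3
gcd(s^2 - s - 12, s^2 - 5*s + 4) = s - 4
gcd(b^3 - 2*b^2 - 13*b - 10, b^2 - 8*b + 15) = b - 5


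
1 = 1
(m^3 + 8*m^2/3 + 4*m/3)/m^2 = m + 8/3 + 4/(3*m)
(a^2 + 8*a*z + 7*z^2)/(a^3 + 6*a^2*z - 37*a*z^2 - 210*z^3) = (-a - z)/(-a^2 + a*z + 30*z^2)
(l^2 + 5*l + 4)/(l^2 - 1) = (l + 4)/(l - 1)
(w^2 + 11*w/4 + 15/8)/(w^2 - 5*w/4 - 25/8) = (2*w + 3)/(2*w - 5)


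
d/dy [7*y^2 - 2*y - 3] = 14*y - 2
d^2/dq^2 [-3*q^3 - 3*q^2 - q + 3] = -18*q - 6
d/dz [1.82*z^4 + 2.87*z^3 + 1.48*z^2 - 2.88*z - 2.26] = 7.28*z^3 + 8.61*z^2 + 2.96*z - 2.88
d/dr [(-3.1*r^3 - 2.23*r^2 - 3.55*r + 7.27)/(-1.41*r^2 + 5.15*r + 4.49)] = (4.371*r^4 - 31.93*r^3 - 58.247*r^2 + 0.475999999999992*r - 53.38)/(1.9881*r^4 - 14.523*r^3 + 13.8607*r^2 + 46.247*r + 20.1601)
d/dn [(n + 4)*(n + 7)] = 2*n + 11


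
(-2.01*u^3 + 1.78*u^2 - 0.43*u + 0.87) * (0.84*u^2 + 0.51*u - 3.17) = -1.6884*u^5 + 0.4701*u^4 + 6.9183*u^3 - 5.1311*u^2 + 1.8068*u - 2.7579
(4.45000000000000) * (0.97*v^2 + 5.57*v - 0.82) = 4.3165*v^2 + 24.7865*v - 3.649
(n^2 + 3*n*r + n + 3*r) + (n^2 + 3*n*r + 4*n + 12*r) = 2*n^2 + 6*n*r + 5*n + 15*r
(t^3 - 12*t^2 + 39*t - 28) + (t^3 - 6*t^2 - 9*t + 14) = 2*t^3 - 18*t^2 + 30*t - 14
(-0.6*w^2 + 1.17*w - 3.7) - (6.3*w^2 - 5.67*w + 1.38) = -6.9*w^2 + 6.84*w - 5.08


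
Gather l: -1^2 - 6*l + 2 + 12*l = 6*l + 1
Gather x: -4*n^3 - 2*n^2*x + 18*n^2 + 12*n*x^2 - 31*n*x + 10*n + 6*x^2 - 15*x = -4*n^3 + 18*n^2 + 10*n + x^2*(12*n + 6) + x*(-2*n^2 - 31*n - 15)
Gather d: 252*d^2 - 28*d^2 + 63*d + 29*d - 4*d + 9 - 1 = 224*d^2 + 88*d + 8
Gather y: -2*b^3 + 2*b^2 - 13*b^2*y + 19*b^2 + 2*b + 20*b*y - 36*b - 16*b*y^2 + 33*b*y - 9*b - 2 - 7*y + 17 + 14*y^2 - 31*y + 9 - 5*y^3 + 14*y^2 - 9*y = -2*b^3 + 21*b^2 - 43*b - 5*y^3 + y^2*(28 - 16*b) + y*(-13*b^2 + 53*b - 47) + 24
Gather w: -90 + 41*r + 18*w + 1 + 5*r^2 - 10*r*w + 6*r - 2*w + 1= 5*r^2 + 47*r + w*(16 - 10*r) - 88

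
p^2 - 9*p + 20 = (p - 5)*(p - 4)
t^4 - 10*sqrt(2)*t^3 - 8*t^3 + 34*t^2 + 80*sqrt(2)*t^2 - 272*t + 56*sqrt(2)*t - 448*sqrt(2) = (t - 8)*(t - 7*sqrt(2))*(t - 4*sqrt(2))*(t + sqrt(2))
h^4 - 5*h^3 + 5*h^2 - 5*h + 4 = (h - 4)*(h - 1)*(h - I)*(h + I)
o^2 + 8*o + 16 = (o + 4)^2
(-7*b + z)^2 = 49*b^2 - 14*b*z + z^2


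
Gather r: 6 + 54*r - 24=54*r - 18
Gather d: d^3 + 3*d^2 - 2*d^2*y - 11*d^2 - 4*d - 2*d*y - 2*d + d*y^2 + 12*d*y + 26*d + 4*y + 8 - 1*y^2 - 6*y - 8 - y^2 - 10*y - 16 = d^3 + d^2*(-2*y - 8) + d*(y^2 + 10*y + 20) - 2*y^2 - 12*y - 16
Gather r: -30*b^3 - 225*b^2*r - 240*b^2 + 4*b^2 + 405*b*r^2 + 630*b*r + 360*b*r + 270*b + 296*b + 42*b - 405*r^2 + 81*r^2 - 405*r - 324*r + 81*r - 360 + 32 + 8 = -30*b^3 - 236*b^2 + 608*b + r^2*(405*b - 324) + r*(-225*b^2 + 990*b - 648) - 320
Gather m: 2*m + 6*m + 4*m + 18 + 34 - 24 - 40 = 12*m - 12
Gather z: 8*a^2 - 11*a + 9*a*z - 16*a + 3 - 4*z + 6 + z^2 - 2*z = 8*a^2 - 27*a + z^2 + z*(9*a - 6) + 9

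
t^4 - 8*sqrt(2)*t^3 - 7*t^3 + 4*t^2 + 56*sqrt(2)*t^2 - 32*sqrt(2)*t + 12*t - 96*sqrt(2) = (t - 6)*(t - 2)*(t + 1)*(t - 8*sqrt(2))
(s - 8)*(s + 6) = s^2 - 2*s - 48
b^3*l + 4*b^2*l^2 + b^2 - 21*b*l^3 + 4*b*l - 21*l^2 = (b - 3*l)*(b + 7*l)*(b*l + 1)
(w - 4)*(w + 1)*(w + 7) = w^3 + 4*w^2 - 25*w - 28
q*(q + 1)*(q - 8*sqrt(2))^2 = q^4 - 16*sqrt(2)*q^3 + q^3 - 16*sqrt(2)*q^2 + 128*q^2 + 128*q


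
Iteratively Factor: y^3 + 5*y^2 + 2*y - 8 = (y + 2)*(y^2 + 3*y - 4) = (y - 1)*(y + 2)*(y + 4)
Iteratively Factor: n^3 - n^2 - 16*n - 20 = (n + 2)*(n^2 - 3*n - 10) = (n - 5)*(n + 2)*(n + 2)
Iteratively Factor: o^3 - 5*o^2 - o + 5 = (o + 1)*(o^2 - 6*o + 5) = (o - 1)*(o + 1)*(o - 5)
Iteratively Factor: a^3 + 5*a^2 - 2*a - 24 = (a + 4)*(a^2 + a - 6) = (a - 2)*(a + 4)*(a + 3)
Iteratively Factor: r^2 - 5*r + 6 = (r - 2)*(r - 3)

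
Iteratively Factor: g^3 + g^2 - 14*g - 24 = (g + 3)*(g^2 - 2*g - 8) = (g + 2)*(g + 3)*(g - 4)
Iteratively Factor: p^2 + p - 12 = (p + 4)*(p - 3)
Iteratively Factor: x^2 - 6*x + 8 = (x - 2)*(x - 4)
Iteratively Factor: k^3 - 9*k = (k + 3)*(k^2 - 3*k) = k*(k + 3)*(k - 3)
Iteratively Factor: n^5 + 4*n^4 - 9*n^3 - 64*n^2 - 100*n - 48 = (n + 1)*(n^4 + 3*n^3 - 12*n^2 - 52*n - 48) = (n + 1)*(n + 2)*(n^3 + n^2 - 14*n - 24) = (n - 4)*(n + 1)*(n + 2)*(n^2 + 5*n + 6) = (n - 4)*(n + 1)*(n + 2)^2*(n + 3)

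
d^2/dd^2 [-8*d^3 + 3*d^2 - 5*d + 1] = 6 - 48*d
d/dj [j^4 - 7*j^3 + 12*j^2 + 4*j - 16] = 4*j^3 - 21*j^2 + 24*j + 4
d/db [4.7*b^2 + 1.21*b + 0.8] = 9.4*b + 1.21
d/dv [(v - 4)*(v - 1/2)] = 2*v - 9/2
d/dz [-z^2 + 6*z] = 6 - 2*z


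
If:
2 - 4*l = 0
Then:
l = 1/2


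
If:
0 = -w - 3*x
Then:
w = -3*x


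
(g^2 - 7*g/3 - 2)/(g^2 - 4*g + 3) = (g + 2/3)/(g - 1)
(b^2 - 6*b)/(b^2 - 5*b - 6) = b/(b + 1)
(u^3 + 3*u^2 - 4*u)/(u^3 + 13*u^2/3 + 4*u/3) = 3*(u - 1)/(3*u + 1)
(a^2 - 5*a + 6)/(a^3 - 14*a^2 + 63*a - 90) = (a - 2)/(a^2 - 11*a + 30)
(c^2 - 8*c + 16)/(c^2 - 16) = (c - 4)/(c + 4)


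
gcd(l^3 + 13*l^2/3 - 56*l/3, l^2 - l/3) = l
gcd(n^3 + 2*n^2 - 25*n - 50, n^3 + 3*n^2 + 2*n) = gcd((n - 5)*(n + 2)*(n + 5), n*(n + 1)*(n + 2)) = n + 2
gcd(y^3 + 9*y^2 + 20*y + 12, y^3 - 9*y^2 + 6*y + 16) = y + 1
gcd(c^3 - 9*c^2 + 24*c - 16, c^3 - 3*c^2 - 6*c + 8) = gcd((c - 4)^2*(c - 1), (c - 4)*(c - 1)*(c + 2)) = c^2 - 5*c + 4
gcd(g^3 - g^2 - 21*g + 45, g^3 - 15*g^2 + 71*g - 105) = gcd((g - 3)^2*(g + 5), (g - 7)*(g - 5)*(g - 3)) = g - 3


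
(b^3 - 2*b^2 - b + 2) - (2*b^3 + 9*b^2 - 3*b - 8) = -b^3 - 11*b^2 + 2*b + 10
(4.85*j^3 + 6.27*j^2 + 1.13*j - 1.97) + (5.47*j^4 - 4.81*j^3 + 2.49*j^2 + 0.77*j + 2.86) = 5.47*j^4 + 0.04*j^3 + 8.76*j^2 + 1.9*j + 0.89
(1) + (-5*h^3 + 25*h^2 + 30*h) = -5*h^3 + 25*h^2 + 30*h + 1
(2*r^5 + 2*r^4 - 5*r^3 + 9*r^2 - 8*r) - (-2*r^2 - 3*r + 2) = 2*r^5 + 2*r^4 - 5*r^3 + 11*r^2 - 5*r - 2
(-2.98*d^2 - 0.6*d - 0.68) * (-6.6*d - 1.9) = 19.668*d^3 + 9.622*d^2 + 5.628*d + 1.292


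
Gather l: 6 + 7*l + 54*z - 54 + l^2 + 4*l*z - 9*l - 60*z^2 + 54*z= l^2 + l*(4*z - 2) - 60*z^2 + 108*z - 48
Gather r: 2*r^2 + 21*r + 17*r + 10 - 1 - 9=2*r^2 + 38*r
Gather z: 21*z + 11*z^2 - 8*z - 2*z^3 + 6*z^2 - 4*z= -2*z^3 + 17*z^2 + 9*z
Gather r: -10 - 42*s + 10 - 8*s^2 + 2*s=-8*s^2 - 40*s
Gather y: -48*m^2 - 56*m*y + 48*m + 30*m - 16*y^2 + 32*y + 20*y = -48*m^2 + 78*m - 16*y^2 + y*(52 - 56*m)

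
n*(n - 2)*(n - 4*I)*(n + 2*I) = n^4 - 2*n^3 - 2*I*n^3 + 8*n^2 + 4*I*n^2 - 16*n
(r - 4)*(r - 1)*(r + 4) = r^3 - r^2 - 16*r + 16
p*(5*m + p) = 5*m*p + p^2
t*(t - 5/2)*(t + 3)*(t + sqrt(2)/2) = t^4 + t^3/2 + sqrt(2)*t^3/2 - 15*t^2/2 + sqrt(2)*t^2/4 - 15*sqrt(2)*t/4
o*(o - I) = o^2 - I*o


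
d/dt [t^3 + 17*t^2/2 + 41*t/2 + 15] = 3*t^2 + 17*t + 41/2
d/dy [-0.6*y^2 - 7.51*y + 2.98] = -1.2*y - 7.51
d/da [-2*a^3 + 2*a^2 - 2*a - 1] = -6*a^2 + 4*a - 2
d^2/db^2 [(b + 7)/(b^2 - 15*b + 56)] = 2*((8 - 3*b)*(b^2 - 15*b + 56) + (b + 7)*(2*b - 15)^2)/(b^2 - 15*b + 56)^3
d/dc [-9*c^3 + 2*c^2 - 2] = c*(4 - 27*c)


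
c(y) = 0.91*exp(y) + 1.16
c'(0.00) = 0.91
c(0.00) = 2.07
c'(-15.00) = 0.00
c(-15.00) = 1.16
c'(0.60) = 1.66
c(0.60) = 2.82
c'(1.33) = 3.44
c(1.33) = 4.60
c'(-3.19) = 0.04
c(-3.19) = 1.20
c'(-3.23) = 0.04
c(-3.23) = 1.20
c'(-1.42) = 0.22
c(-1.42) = 1.38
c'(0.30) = 1.23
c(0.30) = 2.39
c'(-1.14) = 0.29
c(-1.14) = 1.45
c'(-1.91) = 0.13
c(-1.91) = 1.29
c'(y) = 0.91*exp(y)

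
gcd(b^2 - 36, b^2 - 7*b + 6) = b - 6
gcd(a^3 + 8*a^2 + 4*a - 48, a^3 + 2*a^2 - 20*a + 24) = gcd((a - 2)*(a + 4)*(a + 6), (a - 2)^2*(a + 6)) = a^2 + 4*a - 12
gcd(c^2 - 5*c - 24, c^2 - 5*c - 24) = c^2 - 5*c - 24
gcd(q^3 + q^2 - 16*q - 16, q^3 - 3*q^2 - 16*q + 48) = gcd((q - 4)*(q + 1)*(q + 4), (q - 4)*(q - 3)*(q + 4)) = q^2 - 16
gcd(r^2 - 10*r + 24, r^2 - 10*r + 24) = r^2 - 10*r + 24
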